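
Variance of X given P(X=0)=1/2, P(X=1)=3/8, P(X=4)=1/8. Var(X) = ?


E[X] = 7/8, E[X^2] = 19/8
Var(X) = E[X^2] - (E[X])^2 = 19/8 - (7/8)^2 = 103/64

103/64


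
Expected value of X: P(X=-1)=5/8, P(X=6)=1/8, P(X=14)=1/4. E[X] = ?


E[X] = sum(x * P(x))
= -1*5/8 + 6*1/8 + 14*1/4
= 29/8

29/8


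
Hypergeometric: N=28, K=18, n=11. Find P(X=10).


P(X=10) = C(18,10)*C(10,1) / C(28,11)
= 43758*10 / 21474180
= 437580/21474180 = 187/9177

187/9177


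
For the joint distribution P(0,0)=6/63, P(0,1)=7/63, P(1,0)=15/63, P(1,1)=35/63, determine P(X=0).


P(X=0) = P(0,0)+P(0,1) = 6/63 + 7/63 = 13/63

13/63


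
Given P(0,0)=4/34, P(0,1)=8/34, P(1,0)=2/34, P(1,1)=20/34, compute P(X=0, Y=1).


Read from table: P(X=0, Y=1) = 8/34 = 4/17

4/17


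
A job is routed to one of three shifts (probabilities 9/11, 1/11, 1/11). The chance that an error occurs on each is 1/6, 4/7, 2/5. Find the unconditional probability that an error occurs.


P(A) = P(A|B1)P(B1) + P(A|B2)P(B2) + P(A|B3)P(B3)
= 1/6*9/11 + 4/7*1/11 + 2/5*1/11
= 3/22 + 4/77 + 2/55 = 173/770

173/770


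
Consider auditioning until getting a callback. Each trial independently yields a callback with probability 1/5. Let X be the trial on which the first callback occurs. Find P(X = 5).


P(X=5) = (1-p)^4 * p = (4/5)^4 * 1/5
= 256/625 * 1/5 = 256/3125

256/3125


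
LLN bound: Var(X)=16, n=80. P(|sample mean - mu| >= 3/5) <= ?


Var(Xbar) = Var(X)/n = 16/80
Chebyshev: P(|Xbar-mu| >= 3/5) <= Var(Xbar)/(3/5)^2 = (1/5)/(9/25) = 5/9

5/9


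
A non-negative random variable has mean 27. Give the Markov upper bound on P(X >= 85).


Markov: P(X >= a) <= E[X]/a
P(X >= 85) <= 27/85

27/85


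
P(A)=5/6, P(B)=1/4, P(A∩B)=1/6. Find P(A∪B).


P(A∪B) = P(A) + P(B) - P(A∩B)
= 5/6 + 1/4 - 1/6 = 11/12

11/12


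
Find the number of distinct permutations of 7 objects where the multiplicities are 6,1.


7! = 5040
Denominator: 6!=720 * 1!=1
Coefficient = 5040 / 720 = 7

7


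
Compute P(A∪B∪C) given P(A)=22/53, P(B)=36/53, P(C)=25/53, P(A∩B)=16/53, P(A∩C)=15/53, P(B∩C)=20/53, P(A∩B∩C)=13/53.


P(A∪B∪C) = P(A)+P(B)+P(C) - P(AB)-P(AC)-P(BC) + P(ABC)
= 22/53+36/53+25/53 - 16/53-15/53-20/53 + 13/53
= 45/53

45/53


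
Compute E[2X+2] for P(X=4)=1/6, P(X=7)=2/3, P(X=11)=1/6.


E[2X+2] = sum(g(x)*P(x))
= 10*1/6 + 16*2/3 + 24*1/6
= 49/3

49/3


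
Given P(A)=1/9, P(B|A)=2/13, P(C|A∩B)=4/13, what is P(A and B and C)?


P(A∩B∩C) = P(A) * P(B|A) * P(C|A∩B)
= 1/9 * 2/13 * 4/13
= 2/117 * 4/13 = 8/1521

8/1521


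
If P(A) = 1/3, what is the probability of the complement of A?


P(A') = 1 - P(A) = 1 - 1/3 = 2/3

2/3


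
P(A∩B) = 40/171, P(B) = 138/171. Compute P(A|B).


P(A|B) = P(A∩B)/P(B) = (40/171)/(138/171) = 40/138 = 20/69

20/69


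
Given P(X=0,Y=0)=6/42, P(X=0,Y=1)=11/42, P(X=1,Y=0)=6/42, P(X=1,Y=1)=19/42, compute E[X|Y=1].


P(Y=1) = 30/42
E[X|Y=1] = (0*11 + 1*19)/30 = 19/30

19/30


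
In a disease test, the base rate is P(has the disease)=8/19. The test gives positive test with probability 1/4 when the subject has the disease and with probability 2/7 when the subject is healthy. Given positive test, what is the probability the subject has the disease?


P(A) = P(A|B)P(B) + P(A|B')P(B') = 1/4*8/19 + 2/7*11/19 = 36/133
P(B|A) = P(A|B)P(B)/P(A) = (2/19)/(36/133) = 7/18

7/18


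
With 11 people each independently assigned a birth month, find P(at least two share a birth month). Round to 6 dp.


P(all different) = prod((12-i)/12 for i=0..10) = 0.000645
P(at least one match) = 1 - 0.000645 = 0.999355

0.999355


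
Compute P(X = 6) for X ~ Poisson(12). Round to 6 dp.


P(X=6) = e^(-12) * 12^6 / 6!
≈ 0.000006144212353 * 2985984 / 720
≈ 0.025481

0.025481


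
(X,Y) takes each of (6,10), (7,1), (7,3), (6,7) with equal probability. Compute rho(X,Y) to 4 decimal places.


Cov(X,Y) = -1.6250, Var(X) = 0.2500, Var(Y) = 12.1875
rho = Cov/(sqrt(VarX)*sqrt(VarY)) = -0.9309

-0.9309


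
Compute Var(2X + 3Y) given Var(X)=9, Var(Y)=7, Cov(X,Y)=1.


Var(2X + 3Y) = 2^2*Var(X) + 3^2*Var(Y) + 2*2*3*Cov(X,Y)
= 4*9 + 9*7 + 12*1
= 36 + 63 + 12 = 111

111


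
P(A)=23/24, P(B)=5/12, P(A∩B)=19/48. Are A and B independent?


P(A)*P(B) = 23/24*5/12 = 115/288
P(A∩B) = 19/48 != 115/288, so not independent

No, A and B are not independent


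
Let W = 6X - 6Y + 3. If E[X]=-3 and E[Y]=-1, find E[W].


E[6X - 6Y + 3] = 6*E[X] - 6*E[Y] + 3
= (6)*(-3) + (-6)*(-1) + (3)
= -18 + 6 + 3 = -9

-9


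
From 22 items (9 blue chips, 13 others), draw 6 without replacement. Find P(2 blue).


P(X=2) = C(9,2)*C(13,4) / C(22,6)
= 36*715 / 74613
= 25740/74613 = 780/2261

780/2261


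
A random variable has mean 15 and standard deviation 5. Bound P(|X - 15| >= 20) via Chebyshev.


k = 20/5 = 4
Chebyshev: P(|X-mu| >= k*sigma) <= 1/k^2 = 1/4^2 = 1/16

1/16


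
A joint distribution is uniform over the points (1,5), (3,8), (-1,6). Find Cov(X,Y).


E[X]=1, E[Y]=19/3, E[XY]=23/3
Cov(X,Y) = E[XY] - E[X]E[Y] = 23/3 - 1*19/3 = 4/3

4/3


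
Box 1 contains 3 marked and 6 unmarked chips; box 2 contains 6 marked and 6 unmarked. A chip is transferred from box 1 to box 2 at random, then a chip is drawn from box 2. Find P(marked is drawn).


P(transfer marked) = 3/9 = 1/3; P(transfer unmarked) = 2/3
If marked transferred: Urn II has 7 marked of 13, so P(marked|marked moved) = 7/13
If unmarked transferred: Urn II has 6 marked of 13, so P(marked|unmarked moved) = 6/13
By total probability: P(marked) = 1/3*7/13 + 2/3*6/13 = 19/39

19/39


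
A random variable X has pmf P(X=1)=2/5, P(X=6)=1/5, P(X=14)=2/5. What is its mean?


E[X] = sum(x * P(x))
= 1*2/5 + 6*1/5 + 14*2/5
= 36/5

36/5


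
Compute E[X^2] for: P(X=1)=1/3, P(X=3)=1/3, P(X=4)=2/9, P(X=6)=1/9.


E[X^2] = sum(x^2 * P(x))
= 1*1/3 + 9*1/3 + 16*2/9 + 36*1/9
= 98/9

98/9


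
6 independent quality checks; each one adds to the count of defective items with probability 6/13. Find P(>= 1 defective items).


P(at least one) = 1 - P(none)
P(none) = (1 - 6/13)^6 = (7/13)^6 = 117649/4826809
P(at least one) = 1 - 117649/4826809 = 4709160/4826809

4709160/4826809


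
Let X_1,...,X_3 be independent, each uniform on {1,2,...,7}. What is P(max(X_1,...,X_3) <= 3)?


P(max <= 3) = P(all X_i <= 3) = (P(X_1 <= 3))^3
= (3/7)^3 = 27/343

27/343


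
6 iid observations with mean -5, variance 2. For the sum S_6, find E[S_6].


E[S_n] = n*E[X_1] = 6*-5 = -30

-30


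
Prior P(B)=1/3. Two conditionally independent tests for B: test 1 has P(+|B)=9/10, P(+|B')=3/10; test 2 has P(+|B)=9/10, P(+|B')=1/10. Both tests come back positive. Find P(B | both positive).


After test 1: P(+) = 9/10*1/3 + 3/10*2/3 = 1/2
P(B|+) = (3/10)/(1/2) = 3/5
After test 2 (use post1 as new prior): P(+) = 9/10*3/5 + 1/10*2/5 = 29/50
P(B|+,+) = (27/50)/(29/50) = 27/29

27/29


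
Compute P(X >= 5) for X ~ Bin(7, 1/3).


P(X>=5) = P(X=5) + P(X=6) + P(X=7)
= 28/729 + 14/2187 + 1/2187
= 11/243

11/243


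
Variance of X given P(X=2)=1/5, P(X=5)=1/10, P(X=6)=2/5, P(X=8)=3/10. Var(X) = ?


E[X] = 57/10, E[X^2] = 369/10
Var(X) = E[X^2] - (E[X])^2 = 369/10 - (57/10)^2 = 441/100

441/100


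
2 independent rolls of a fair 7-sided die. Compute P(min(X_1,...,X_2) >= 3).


P(min >= 3) = P(all X_i >= 3) = (P(X_1 >= 3))^2
= (5/7)^2 = 25/49

25/49


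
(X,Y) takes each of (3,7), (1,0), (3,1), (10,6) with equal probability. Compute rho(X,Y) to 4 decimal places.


Cov(X,Y) = 6.1250, Var(X) = 11.6875, Var(Y) = 9.2500
rho = Cov/(sqrt(VarX)*sqrt(VarY)) = 0.5891

0.5891


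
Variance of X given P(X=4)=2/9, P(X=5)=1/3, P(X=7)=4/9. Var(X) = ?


E[X] = 17/3, E[X^2] = 101/3
Var(X) = E[X^2] - (E[X])^2 = 101/3 - (17/3)^2 = 14/9

14/9


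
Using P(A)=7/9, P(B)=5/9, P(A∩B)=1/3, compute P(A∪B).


P(A∪B) = P(A) + P(B) - P(A∩B)
= 7/9 + 5/9 - 1/3 = 1

1


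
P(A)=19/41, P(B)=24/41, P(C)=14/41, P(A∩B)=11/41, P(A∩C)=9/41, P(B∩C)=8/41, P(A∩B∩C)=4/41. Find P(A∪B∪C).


P(A∪B∪C) = P(A)+P(B)+P(C) - P(AB)-P(AC)-P(BC) + P(ABC)
= 19/41+24/41+14/41 - 11/41-9/41-8/41 + 4/41
= 33/41

33/41


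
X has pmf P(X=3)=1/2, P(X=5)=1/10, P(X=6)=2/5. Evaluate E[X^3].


E[X^3] = sum(x^3 * P(x))
= 27*1/2 + 125*1/10 + 216*2/5
= 562/5

562/5


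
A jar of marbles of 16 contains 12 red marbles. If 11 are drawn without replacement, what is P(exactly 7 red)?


P(X=7) = C(12,7)*C(4,4) / C(16,11)
= 792*1 / 4368
= 792/4368 = 33/182

33/182


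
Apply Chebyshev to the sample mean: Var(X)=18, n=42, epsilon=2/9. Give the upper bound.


Var(Xbar) = Var(X)/n = 18/42
Chebyshev: P(|Xbar-mu| >= 2/9) <= Var(Xbar)/(2/9)^2 = (3/7)/(4/81) = 243/28
Bound exceeds 1, so trivial bound: 1

1


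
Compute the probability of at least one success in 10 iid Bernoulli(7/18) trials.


P(at least one) = 1 - P(none)
P(none) = (1 - 7/18)^10 = (11/18)^10 = 25937424601/3570467226624
P(at least one) = 1 - 25937424601/3570467226624 = 3544529802023/3570467226624

3544529802023/3570467226624


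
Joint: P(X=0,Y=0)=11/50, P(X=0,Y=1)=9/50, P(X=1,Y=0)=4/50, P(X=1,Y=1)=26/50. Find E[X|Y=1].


P(Y=1) = 35/50
E[X|Y=1] = (0*9 + 1*26)/35 = 26/35

26/35


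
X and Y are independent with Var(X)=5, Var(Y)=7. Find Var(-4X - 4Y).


Independence => Cov(X,Y)=0
Var(-4X - 4Y) = (-4)^2*Var(X) + (-4)^2*Var(Y)
= 16*5 + 16*7 = 192

192


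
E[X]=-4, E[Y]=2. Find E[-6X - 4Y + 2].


E[-6X - 4Y + 2] = -6*E[X] - 4*E[Y] + 2
= (-6)*(-4) + (-4)*(2) + (2)
= 24 - 8 + 2 = 18

18


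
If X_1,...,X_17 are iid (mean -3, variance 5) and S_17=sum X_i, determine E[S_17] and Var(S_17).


E[S_n] = n*mu = 17*-3 = -51
Var(S_n) = n*sigma^2 = 17*5 = 85

E[S_17]=-51, Var(S_17)=85


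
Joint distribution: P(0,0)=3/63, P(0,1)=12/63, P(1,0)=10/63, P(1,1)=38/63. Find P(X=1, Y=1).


Read from table: P(X=1, Y=1) = 38/63

38/63


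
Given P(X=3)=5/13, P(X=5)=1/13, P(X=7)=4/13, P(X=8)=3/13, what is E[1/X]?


E[1/X] = sum(g(x)*P(x))
= 1/3*5/13 + 1/5*1/13 + 1/7*4/13 + 1/8*3/13
= 2363/10920

2363/10920


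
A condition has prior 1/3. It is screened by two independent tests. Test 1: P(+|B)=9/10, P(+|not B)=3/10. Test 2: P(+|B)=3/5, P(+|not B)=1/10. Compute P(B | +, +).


After test 1: P(+) = 9/10*1/3 + 3/10*2/3 = 1/2
P(B|+) = (3/10)/(1/2) = 3/5
After test 2 (use post1 as new prior): P(+) = 3/5*3/5 + 1/10*2/5 = 2/5
P(B|+,+) = (9/25)/(2/5) = 9/10

9/10


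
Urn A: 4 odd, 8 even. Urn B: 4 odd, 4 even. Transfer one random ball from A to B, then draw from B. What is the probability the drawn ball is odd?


P(transfer odd) = 4/12 = 1/3; P(transfer even) = 2/3
If odd transferred: Urn II has 5 odd of 9, so P(odd|odd moved) = 5/9
If even transferred: Urn II has 4 odd of 9, so P(odd|even moved) = 4/9
By total probability: P(odd) = 1/3*5/9 + 2/3*4/9 = 13/27

13/27


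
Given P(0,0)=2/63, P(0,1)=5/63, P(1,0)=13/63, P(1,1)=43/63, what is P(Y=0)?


P(Y=0) = P(0,0)+P(1,0) = 2/63 + 13/63 = 15/63 = 5/21

5/21


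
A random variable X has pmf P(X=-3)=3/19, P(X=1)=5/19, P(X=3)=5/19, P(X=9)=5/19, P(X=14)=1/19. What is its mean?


E[X] = sum(x * P(x))
= -3*3/19 + 1*5/19 + 3*5/19 + 9*5/19 + 14*1/19
= 70/19

70/19


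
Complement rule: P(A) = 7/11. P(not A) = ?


P(A') = 1 - P(A) = 1 - 7/11 = 4/11

4/11


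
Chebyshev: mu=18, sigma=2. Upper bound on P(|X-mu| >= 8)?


k = 8/2 = 4
Chebyshev: P(|X-mu| >= k*sigma) <= 1/k^2 = 1/4^2 = 1/16

1/16


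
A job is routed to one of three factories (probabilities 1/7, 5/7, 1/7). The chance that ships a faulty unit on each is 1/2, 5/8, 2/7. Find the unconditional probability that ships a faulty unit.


P(A) = P(A|B1)P(B1) + P(A|B2)P(B2) + P(A|B3)P(B3)
= 1/2*1/7 + 5/8*5/7 + 2/7*1/7
= 1/14 + 25/56 + 2/49 = 219/392

219/392


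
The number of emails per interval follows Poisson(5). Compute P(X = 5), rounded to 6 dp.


P(X=5) = e^(-5) * 5^5 / 5!
≈ 0.006737946999 * 3125 / 120
≈ 0.175467

0.175467


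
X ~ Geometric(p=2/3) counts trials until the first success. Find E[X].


For geometric (trials until first success), E[X] = 1/p = 1/(2/3) = 3/2

3/2


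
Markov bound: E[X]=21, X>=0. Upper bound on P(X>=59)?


Markov: P(X >= a) <= E[X]/a
P(X >= 59) <= 21/59

21/59


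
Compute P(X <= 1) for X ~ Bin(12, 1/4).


P(X<=1) = P(X=0) + P(X=1)
= 531441/16777216 + 531441/4194304
= 2657205/16777216

2657205/16777216


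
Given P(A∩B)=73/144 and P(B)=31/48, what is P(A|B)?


P(A|B) = P(A∩B)/P(B) = (73/144)/(93/144) = 73/93

73/93


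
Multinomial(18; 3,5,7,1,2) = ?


18! = 6402373705728000
Denominator: 3!=6 * 5!=120 * 7!=5040 * 1!=1 * 2!=2
Coefficient = 6402373705728000 / 7257600 = 882161280

882161280


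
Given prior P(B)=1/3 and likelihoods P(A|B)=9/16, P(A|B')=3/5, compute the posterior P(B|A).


P(A) = P(A|B)P(B) + P(A|B')P(B') = 9/16*1/3 + 3/5*2/3 = 47/80
P(B|A) = P(A|B)P(B)/P(A) = (3/16)/(47/80) = 15/47

15/47


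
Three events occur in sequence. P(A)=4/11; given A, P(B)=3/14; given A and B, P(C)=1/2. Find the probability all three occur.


P(A∩B∩C) = P(A) * P(B|A) * P(C|A∩B)
= 4/11 * 3/14 * 1/2
= 6/77 * 1/2 = 3/77

3/77


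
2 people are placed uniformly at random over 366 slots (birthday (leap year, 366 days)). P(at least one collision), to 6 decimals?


P(all different) = prod((366-i)/366 for i=0..1) = 0.997268
P(at least one match) = 1 - 0.997268 = 0.002732

0.002732


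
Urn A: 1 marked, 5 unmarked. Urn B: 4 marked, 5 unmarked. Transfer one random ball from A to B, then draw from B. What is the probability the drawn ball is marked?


P(transfer marked) = 1/6; P(transfer unmarked) = 5/6
If marked transferred: Urn II has 5 marked of 10, so P(marked|marked moved) = 1/2
If unmarked transferred: Urn II has 4 marked of 10, so P(marked|unmarked moved) = 2/5
By total probability: P(marked) = 1/6*1/2 + 5/6*2/5 = 5/12

5/12


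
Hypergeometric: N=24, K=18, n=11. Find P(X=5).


P(X=5) = C(18,5)*C(6,6) / C(24,11)
= 8568*1 / 2496144
= 8568/2496144 = 3/874

3/874


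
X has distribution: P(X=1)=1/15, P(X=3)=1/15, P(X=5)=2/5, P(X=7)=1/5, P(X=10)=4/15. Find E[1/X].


E[1/X] = sum(g(x)*P(x))
= 1*1/15 + 1/3*1/15 + 1/5*2/5 + 1/7*1/5 + 1/10*4/15
= 353/1575

353/1575


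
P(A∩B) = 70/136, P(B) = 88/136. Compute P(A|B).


P(A|B) = P(A∩B)/P(B) = (70/136)/(88/136) = 70/88 = 35/44

35/44


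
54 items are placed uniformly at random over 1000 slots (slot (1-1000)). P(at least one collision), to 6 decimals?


P(all different) = prod((1000-i)/1000 for i=0..53) = 0.232882
P(at least one match) = 1 - 0.232882 = 0.767118

0.767118


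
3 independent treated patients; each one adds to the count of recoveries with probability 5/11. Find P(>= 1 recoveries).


P(at least one) = 1 - P(none)
P(none) = (1 - 5/11)^3 = (6/11)^3 = 216/1331
P(at least one) = 1 - 216/1331 = 1115/1331

1115/1331


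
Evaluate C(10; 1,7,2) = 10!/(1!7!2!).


10! = 3628800
Denominator: 1!=1 * 7!=5040 * 2!=2
Coefficient = 3628800 / 10080 = 360

360


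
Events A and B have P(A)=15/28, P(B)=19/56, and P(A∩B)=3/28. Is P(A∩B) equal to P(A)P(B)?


P(A)*P(B) = 15/28*19/56 = 285/1568
P(A∩B) = 3/28 != 285/1568, so not independent

No, A and B are not independent


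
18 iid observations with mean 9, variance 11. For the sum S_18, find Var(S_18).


By independence, Var(S_n) = n*Var(X_1) = 18*11 = 198

198


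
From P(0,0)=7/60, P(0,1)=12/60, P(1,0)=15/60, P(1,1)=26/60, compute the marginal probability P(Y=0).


P(Y=0) = P(0,0)+P(1,0) = 7/60 + 15/60 = 22/60 = 11/30

11/30


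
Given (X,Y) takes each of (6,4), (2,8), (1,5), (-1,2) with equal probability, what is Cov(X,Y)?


E[X]=2, E[Y]=19/4, E[XY]=43/4
Cov(X,Y) = E[XY] - E[X]E[Y] = 43/4 - 2*19/4 = 5/4

5/4


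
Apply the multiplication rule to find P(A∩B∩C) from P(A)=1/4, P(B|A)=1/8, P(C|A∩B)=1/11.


P(A∩B∩C) = P(A) * P(B|A) * P(C|A∩B)
= 1/4 * 1/8 * 1/11
= 1/32 * 1/11 = 1/352

1/352


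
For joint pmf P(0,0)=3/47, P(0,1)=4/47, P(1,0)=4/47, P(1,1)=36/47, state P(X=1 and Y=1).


Read from table: P(X=1, Y=1) = 36/47

36/47


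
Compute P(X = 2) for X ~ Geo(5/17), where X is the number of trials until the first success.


P(X=2) = (1-p)^1 * p = (12/17)^1 * 5/17
= 12/17 * 5/17 = 60/289

60/289


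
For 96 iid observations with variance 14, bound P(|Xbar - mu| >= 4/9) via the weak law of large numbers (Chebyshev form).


Var(Xbar) = Var(X)/n = 14/96
Chebyshev: P(|Xbar-mu| >= 4/9) <= Var(Xbar)/(4/9)^2 = (7/48)/(16/81) = 189/256

189/256


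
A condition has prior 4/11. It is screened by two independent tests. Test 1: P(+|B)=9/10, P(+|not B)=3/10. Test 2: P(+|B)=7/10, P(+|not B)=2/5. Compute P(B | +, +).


After test 1: P(+) = 9/10*4/11 + 3/10*7/11 = 57/110
P(B|+) = (18/55)/(57/110) = 12/19
After test 2 (use post1 as new prior): P(+) = 7/10*12/19 + 2/5*7/19 = 56/95
P(B|+,+) = (42/95)/(56/95) = 3/4

3/4


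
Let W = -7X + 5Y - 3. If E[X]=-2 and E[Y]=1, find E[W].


E[-7X + 5Y - 3] = -7*E[X] + 5*E[Y] - 3
= (-7)*(-2) + (5)*(1) + (-3)
= 14 + 5 - 3 = 16

16


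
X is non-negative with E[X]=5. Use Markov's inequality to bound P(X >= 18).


Markov: P(X >= a) <= E[X]/a
P(X >= 18) <= 5/18

5/18


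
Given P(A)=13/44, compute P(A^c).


P(A') = 1 - P(A) = 1 - 13/44 = 31/44

31/44


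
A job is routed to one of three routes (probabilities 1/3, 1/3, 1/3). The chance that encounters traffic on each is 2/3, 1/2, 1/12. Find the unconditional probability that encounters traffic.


P(A) = P(A|B1)P(B1) + P(A|B2)P(B2) + P(A|B3)P(B3)
= 2/3*1/3 + 1/2*1/3 + 1/12*1/3
= 2/9 + 1/6 + 1/36 = 5/12

5/12


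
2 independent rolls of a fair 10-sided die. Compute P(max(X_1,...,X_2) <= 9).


P(max <= 9) = P(all X_i <= 9) = (P(X_1 <= 9))^2
= (9/10)^2 = 81/100

81/100


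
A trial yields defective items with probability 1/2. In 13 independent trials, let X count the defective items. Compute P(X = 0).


P(X=0) = C(13,0) * p^0 * (1-p)^13
= 1 * 1 * 1/8192
= 1/8192

1/8192


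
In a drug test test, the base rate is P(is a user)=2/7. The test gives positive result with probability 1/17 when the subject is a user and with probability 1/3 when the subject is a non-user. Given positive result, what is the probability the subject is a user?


P(A) = P(A|B)P(B) + P(A|B')P(B') = 1/17*2/7 + 1/3*5/7 = 13/51
P(B|A) = P(A|B)P(B)/P(A) = (2/119)/(13/51) = 6/91

6/91


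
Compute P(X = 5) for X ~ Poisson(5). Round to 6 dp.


P(X=5) = e^(-5) * 5^5 / 5!
≈ 0.006737946999 * 3125 / 120
≈ 0.175467

0.175467


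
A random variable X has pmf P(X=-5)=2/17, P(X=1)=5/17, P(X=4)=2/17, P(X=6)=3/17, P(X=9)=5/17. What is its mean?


E[X] = sum(x * P(x))
= -5*2/17 + 1*5/17 + 4*2/17 + 6*3/17 + 9*5/17
= 66/17

66/17


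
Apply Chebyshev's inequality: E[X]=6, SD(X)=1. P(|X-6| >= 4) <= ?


k = 4/1 = 4
Chebyshev: P(|X-mu| >= k*sigma) <= 1/k^2 = 1/4^2 = 1/16

1/16


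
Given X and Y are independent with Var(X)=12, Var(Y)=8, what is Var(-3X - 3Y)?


Independence => Cov(X,Y)=0
Var(-3X - 3Y) = (-3)^2*Var(X) + (-3)^2*Var(Y)
= 9*12 + 9*8 = 180

180


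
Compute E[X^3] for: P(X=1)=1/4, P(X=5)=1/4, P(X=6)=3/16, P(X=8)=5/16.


E[X^3] = sum(x^3 * P(x))
= 1*1/4 + 125*1/4 + 216*3/16 + 512*5/16
= 232

232


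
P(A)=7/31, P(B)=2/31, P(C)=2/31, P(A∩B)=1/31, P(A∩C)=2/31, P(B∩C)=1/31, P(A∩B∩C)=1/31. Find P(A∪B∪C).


P(A∪B∪C) = P(A)+P(B)+P(C) - P(AB)-P(AC)-P(BC) + P(ABC)
= 7/31+2/31+2/31 - 1/31-2/31-1/31 + 1/31
= 8/31

8/31


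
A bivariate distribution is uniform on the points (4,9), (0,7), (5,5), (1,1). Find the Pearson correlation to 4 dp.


Cov(X,Y) = 1.7500, Var(X) = 4.2500, Var(Y) = 8.7500
rho = Cov/(sqrt(VarX)*sqrt(VarY)) = 0.2870

0.2870


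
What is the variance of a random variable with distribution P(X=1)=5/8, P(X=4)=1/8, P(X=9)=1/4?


E[X] = 27/8, E[X^2] = 183/8
Var(X) = E[X^2] - (E[X])^2 = 183/8 - (27/8)^2 = 735/64

735/64


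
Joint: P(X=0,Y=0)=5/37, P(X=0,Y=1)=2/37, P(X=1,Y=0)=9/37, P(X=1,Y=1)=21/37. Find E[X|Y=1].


P(Y=1) = 23/37
E[X|Y=1] = (0*2 + 1*21)/23 = 21/23

21/23


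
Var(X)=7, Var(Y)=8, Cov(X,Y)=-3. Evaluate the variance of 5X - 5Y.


Var(5X - 5Y) = 5^2*Var(X) + (-5)^2*Var(Y) + 2*5*(-5)*Cov(X,Y)
= 25*7 + 25*8 - 50*(-3)
= 175 + 200 + 150 = 525

525


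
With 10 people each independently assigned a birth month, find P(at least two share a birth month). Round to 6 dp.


P(all different) = prod((12-i)/12 for i=0..9) = 0.003868
P(at least one match) = 1 - 0.003868 = 0.996132

0.996132


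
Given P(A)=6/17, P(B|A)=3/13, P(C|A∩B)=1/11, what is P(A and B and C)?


P(A∩B∩C) = P(A) * P(B|A) * P(C|A∩B)
= 6/17 * 3/13 * 1/11
= 18/221 * 1/11 = 18/2431

18/2431


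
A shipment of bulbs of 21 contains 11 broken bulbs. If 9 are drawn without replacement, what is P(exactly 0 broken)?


P(X=0) = C(11,0)*C(10,9) / C(21,9)
= 1*10 / 293930
= 10/293930 = 1/29393

1/29393


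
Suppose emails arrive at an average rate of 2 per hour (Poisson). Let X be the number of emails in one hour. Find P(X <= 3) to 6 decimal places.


P(X<=3) = e^(-2)*2^0/0! + e^(-2)*2^1/1! + e^(-2)*2^2/2! + e^(-2)*2^3/3!
≈ 0.1353352832 + 0.2706705665 + 0.2706705665 + 0.1804470443
= 0.8571234605
≈ 0.857123

0.857123


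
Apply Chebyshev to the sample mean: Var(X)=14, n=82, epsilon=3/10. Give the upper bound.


Var(Xbar) = Var(X)/n = 14/82
Chebyshev: P(|Xbar-mu| >= 3/10) <= Var(Xbar)/(3/10)^2 = (7/41)/(9/100) = 700/369
Bound exceeds 1, so trivial bound: 1

1


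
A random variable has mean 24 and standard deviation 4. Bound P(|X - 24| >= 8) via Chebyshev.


k = 8/4 = 2
Chebyshev: P(|X-mu| >= k*sigma) <= 1/k^2 = 1/2^2 = 1/4

1/4


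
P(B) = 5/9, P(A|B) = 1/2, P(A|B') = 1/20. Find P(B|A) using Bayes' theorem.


P(A) = P(A|B)P(B) + P(A|B')P(B') = 1/2*5/9 + 1/20*4/9 = 3/10
P(B|A) = P(A|B)P(B)/P(A) = (5/18)/(3/10) = 25/27

25/27


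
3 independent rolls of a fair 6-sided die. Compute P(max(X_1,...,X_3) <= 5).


P(max <= 5) = P(all X_i <= 5) = (P(X_1 <= 5))^3
= (5/6)^3 = 125/216

125/216


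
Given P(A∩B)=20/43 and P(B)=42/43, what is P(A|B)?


P(A|B) = P(A∩B)/P(B) = (20/43)/(42/43) = 20/42 = 10/21

10/21


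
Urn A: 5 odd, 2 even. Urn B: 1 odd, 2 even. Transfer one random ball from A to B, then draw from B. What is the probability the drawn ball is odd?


P(transfer odd) = 5/7; P(transfer even) = 2/7
If odd transferred: Urn II has 2 odd of 4, so P(odd|odd moved) = 1/2
If even transferred: Urn II has 1 odd of 4, so P(odd|even moved) = 1/4
By total probability: P(odd) = 5/7*1/2 + 2/7*1/4 = 3/7

3/7


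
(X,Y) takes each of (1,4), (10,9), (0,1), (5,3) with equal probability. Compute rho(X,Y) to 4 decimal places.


Cov(X,Y) = 10.2500, Var(X) = 15.5000, Var(Y) = 8.6875
rho = Cov/(sqrt(VarX)*sqrt(VarY)) = 0.8833

0.8833


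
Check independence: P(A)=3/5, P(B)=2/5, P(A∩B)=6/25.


P(A)*P(B) = 3/5*2/5 = 6/25
P(A∩B) = 6/25, which equals P(A)P(B), so independent

Yes, A and B are independent


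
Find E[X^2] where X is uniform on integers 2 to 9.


E[X^2] = (1/8) * sum(x^2 for x=2..9)
= 284/8 = 71/2

71/2


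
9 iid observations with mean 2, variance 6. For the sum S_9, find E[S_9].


E[S_n] = n*E[X_1] = 9*2 = 18

18


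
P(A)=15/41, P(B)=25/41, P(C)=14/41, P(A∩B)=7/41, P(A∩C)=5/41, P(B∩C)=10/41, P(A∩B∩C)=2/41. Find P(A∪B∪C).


P(A∪B∪C) = P(A)+P(B)+P(C) - P(AB)-P(AC)-P(BC) + P(ABC)
= 15/41+25/41+14/41 - 7/41-5/41-10/41 + 2/41
= 34/41

34/41


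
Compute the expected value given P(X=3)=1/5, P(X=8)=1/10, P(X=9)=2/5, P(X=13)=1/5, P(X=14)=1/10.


E[X] = sum(x * P(x))
= 3*1/5 + 8*1/10 + 9*2/5 + 13*1/5 + 14*1/10
= 9

9


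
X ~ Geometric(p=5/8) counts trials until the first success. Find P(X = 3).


P(X=3) = (1-p)^2 * p = (3/8)^2 * 5/8
= 9/64 * 5/8 = 45/512

45/512


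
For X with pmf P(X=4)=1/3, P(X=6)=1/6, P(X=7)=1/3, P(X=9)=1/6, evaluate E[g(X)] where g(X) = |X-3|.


E[|X-3|] = sum(g(x)*P(x))
= 1*1/3 + 3*1/6 + 4*1/3 + 6*1/6
= 19/6

19/6


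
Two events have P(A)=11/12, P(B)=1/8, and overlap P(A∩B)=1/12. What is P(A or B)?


P(A∪B) = P(A) + P(B) - P(A∩B)
= 11/12 + 1/8 - 1/12 = 23/24

23/24


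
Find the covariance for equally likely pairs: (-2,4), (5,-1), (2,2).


E[X]=5/3, E[Y]=5/3, E[XY]=-3
Cov(X,Y) = E[XY] - E[X]E[Y] = -3 - 5/3*5/3 = -52/9

-52/9


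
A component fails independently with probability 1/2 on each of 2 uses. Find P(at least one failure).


P(at least one) = 1 - P(none)
P(none) = (1 - 1/2)^2 = (1/2)^2 = 1/4
P(at least one) = 1 - 1/4 = 3/4

3/4


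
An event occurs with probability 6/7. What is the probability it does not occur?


P(A') = 1 - P(A) = 1 - 6/7 = 1/7

1/7


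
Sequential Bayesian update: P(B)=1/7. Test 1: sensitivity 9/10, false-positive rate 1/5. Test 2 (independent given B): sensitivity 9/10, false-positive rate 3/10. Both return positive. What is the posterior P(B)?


After test 1: P(+) = 9/10*1/7 + 1/5*6/7 = 3/10
P(B|+) = (9/70)/(3/10) = 3/7
After test 2 (use post1 as new prior): P(+) = 9/10*3/7 + 3/10*4/7 = 39/70
P(B|+,+) = (27/70)/(39/70) = 9/13

9/13


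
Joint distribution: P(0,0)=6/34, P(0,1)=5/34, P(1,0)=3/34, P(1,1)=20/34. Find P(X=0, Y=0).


Read from table: P(X=0, Y=0) = 6/34 = 3/17

3/17


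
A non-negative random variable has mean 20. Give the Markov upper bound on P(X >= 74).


Markov: P(X >= a) <= E[X]/a
P(X >= 74) <= 20/74 = 10/37

10/37


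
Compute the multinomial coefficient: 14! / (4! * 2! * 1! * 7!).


14! = 87178291200
Denominator: 4!=24 * 2!=2 * 1!=1 * 7!=5040
Coefficient = 87178291200 / 241920 = 360360

360360


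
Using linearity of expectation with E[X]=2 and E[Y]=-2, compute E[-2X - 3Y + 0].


E[-2X - 3Y + 0] = -2*E[X] - 3*E[Y] + 0
= (-2)*(2) + (-3)*(-2) + (0)
= -4 + 6 + 0 = 2

2


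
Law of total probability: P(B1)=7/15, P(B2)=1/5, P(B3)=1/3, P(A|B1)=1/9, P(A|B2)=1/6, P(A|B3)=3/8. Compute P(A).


P(A) = P(A|B1)P(B1) + P(A|B2)P(B2) + P(A|B3)P(B3)
= 1/9*7/15 + 1/6*1/5 + 3/8*1/3
= 7/135 + 1/30 + 1/8 = 227/1080

227/1080


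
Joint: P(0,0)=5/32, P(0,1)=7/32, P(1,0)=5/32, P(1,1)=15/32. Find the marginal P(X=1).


P(X=1) = P(1,0)+P(1,1) = 5/32 + 15/32 = 20/32 = 5/8

5/8


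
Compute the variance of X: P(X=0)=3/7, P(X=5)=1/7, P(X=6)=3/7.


E[X] = 23/7, E[X^2] = 19
Var(X) = E[X^2] - (E[X])^2 = 19 - (23/7)^2 = 402/49

402/49


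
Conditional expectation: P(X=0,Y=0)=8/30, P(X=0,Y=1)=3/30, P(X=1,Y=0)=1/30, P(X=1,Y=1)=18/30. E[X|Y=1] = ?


P(Y=1) = 21/30
E[X|Y=1] = (0*3 + 1*18)/21 = 18/21 = 6/7

6/7


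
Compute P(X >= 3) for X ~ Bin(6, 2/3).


P(X>=3) = P(X=3) + P(X=4) + P(X=5) + P(X=6)
= 160/729 + 80/243 + 64/243 + 64/729
= 656/729

656/729


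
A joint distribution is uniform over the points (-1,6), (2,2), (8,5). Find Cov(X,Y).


E[X]=3, E[Y]=13/3, E[XY]=38/3
Cov(X,Y) = E[XY] - E[X]E[Y] = 38/3 - 3*13/3 = -1/3

-1/3


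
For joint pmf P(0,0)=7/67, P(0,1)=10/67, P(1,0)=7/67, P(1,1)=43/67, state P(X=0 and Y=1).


Read from table: P(X=0, Y=1) = 10/67

10/67


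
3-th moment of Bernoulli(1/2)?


For Bernoulli: X in {0,1}
E[X^3] = 0^3*(1-1/2) + 1^3*1/2 = 1/2

1/2


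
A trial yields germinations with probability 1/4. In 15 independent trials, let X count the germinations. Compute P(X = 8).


P(X=8) = C(15,8) * p^8 * (1-p)^7
= 6435 * 1/65536 * 2187/16384
= 14073345/1073741824

14073345/1073741824


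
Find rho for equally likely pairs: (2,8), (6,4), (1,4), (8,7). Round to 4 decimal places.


Cov(X,Y) = 0.5625, Var(X) = 8.1875, Var(Y) = 3.1875
rho = Cov/(sqrt(VarX)*sqrt(VarY)) = 0.1101

0.1101


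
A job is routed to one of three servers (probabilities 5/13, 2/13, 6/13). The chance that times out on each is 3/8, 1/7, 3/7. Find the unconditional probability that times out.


P(A) = P(A|B1)P(B1) + P(A|B2)P(B2) + P(A|B3)P(B3)
= 3/8*5/13 + 1/7*2/13 + 3/7*6/13
= 15/104 + 2/91 + 18/91 = 265/728

265/728


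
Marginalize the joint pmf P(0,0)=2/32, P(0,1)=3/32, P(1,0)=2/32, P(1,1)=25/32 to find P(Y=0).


P(Y=0) = P(0,0)+P(1,0) = 2/32 + 2/32 = 4/32 = 1/8

1/8


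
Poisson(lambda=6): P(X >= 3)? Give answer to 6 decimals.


P(X>=3) = 1 - P(X<=2) = 1 - (e^(-6)*6^0/0! + e^(-6)*6^1/1! + e^(-6)*6^2/2!)
≈ 1 - (0.0024787522 + 0.0148725131 + 0.0446175392)
= 1 - 0.0619688045 = 0.9380311955
≈ 0.938031

0.938031


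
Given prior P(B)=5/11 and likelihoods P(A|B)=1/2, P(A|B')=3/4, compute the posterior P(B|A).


P(A) = P(A|B)P(B) + P(A|B')P(B') = 1/2*5/11 + 3/4*6/11 = 7/11
P(B|A) = P(A|B)P(B)/P(A) = (5/22)/(7/11) = 5/14

5/14


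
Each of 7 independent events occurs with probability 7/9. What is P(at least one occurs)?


P(at least one) = 1 - P(none)
P(none) = (1 - 7/9)^7 = (2/9)^7 = 128/4782969
P(at least one) = 1 - 128/4782969 = 4782841/4782969

4782841/4782969


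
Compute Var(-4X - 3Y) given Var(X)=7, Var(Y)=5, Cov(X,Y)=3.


Var(-4X - 3Y) = (-4)^2*Var(X) + (-3)^2*Var(Y) + 2*(-4)*(-3)*Cov(X,Y)
= 16*7 + 9*5 + 24*3
= 112 + 45 + 72 = 229

229


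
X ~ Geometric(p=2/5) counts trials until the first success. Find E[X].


For geometric (trials until first success), E[X] = 1/p = 1/(2/5) = 5/2

5/2


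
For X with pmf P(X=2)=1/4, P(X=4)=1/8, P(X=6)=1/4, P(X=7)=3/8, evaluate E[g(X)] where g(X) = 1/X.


E[1/X] = sum(g(x)*P(x))
= 1/2*1/4 + 1/4*1/8 + 1/6*1/4 + 1/7*3/8
= 169/672

169/672


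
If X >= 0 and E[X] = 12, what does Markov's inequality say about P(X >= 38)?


Markov: P(X >= a) <= E[X]/a
P(X >= 38) <= 12/38 = 6/19

6/19


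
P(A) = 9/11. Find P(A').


P(A') = 1 - P(A) = 1 - 9/11 = 2/11

2/11


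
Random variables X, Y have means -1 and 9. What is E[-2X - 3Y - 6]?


E[-2X - 3Y - 6] = -2*E[X] - 3*E[Y] - 6
= (-2)*(-1) + (-3)*(9) + (-6)
= 2 - 27 - 6 = -31

-31


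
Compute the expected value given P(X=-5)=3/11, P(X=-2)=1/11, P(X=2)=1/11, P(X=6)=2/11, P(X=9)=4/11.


E[X] = sum(x * P(x))
= -5*3/11 - 2*1/11 + 2*1/11 + 6*2/11 + 9*4/11
= 3

3


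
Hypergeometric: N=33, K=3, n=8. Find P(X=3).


P(X=3) = C(3,3)*C(30,5) / C(33,8)
= 1*142506 / 13884156
= 142506/13884156 = 7/682

7/682


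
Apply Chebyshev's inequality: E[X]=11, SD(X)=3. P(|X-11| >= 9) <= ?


k = 9/3 = 3
Chebyshev: P(|X-mu| >= k*sigma) <= 1/k^2 = 1/3^2 = 1/9

1/9


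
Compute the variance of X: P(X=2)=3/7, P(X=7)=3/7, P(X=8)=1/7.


E[X] = 5, E[X^2] = 223/7
Var(X) = E[X^2] - (E[X])^2 = 223/7 - (5)^2 = 48/7

48/7


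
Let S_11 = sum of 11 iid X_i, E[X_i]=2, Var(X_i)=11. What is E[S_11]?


E[S_n] = n*E[X_1] = 11*2 = 22

22


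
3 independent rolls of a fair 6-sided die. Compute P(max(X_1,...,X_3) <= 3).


P(max <= 3) = P(all X_i <= 3) = (P(X_1 <= 3))^3
= (3/6)^3 = (1/2)^3 = 1/8

1/8


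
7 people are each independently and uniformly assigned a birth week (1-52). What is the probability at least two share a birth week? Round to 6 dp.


P(all different) = prod((52-i)/52 for i=0..6) = 0.655863
P(at least one match) = 1 - 0.655863 = 0.344137

0.344137


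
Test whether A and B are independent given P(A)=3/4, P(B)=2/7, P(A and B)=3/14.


P(A)*P(B) = 3/4*2/7 = 3/14
P(A∩B) = 3/14, which equals P(A)P(B), so independent

Yes, A and B are independent


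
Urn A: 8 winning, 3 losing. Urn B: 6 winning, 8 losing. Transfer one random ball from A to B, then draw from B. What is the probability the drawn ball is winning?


P(transfer winning) = 8/11; P(transfer losing) = 3/11
If winning transferred: Urn II has 7 winning of 15, so P(winning|winning moved) = 7/15
If losing transferred: Urn II has 6 winning of 15, so P(winning|losing moved) = 2/5
By total probability: P(winning) = 8/11*7/15 + 3/11*2/5 = 74/165

74/165


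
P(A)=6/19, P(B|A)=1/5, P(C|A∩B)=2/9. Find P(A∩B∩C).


P(A∩B∩C) = P(A) * P(B|A) * P(C|A∩B)
= 6/19 * 1/5 * 2/9
= 6/95 * 2/9 = 4/285

4/285


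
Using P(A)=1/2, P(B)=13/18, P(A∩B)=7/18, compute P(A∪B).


P(A∪B) = P(A) + P(B) - P(A∩B)
= 1/2 + 13/18 - 7/18 = 5/6

5/6


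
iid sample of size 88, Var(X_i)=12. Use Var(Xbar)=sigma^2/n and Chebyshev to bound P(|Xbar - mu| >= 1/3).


Var(Xbar) = Var(X)/n = 12/88
Chebyshev: P(|Xbar-mu| >= 1/3) <= Var(Xbar)/(1/3)^2 = (3/22)/(1/9) = 27/22
Bound exceeds 1, so trivial bound: 1

1


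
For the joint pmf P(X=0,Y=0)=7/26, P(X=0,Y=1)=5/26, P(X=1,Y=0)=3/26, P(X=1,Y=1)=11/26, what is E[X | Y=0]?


P(Y=0) = 10/26
E[X|Y=0] = (0*7 + 1*3)/10 = 3/10

3/10


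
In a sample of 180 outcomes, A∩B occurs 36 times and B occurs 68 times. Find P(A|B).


P(A|B) = P(A∩B)/P(B) = (36/180)/(68/180) = 36/68 = 9/17

9/17


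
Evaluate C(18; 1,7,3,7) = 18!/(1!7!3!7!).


18! = 6402373705728000
Denominator: 1!=1 * 7!=5040 * 3!=6 * 7!=5040
Coefficient = 6402373705728000 / 152409600 = 42007680

42007680


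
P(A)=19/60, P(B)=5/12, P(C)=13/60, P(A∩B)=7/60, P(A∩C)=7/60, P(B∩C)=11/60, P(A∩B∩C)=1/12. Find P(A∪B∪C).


P(A∪B∪C) = P(A)+P(B)+P(C) - P(AB)-P(AC)-P(BC) + P(ABC)
= 19/60+5/12+13/60 - 7/60-7/60-11/60 + 1/12
= 37/60

37/60


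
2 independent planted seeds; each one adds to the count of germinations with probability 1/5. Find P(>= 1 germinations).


P(at least one) = 1 - P(none)
P(none) = (1 - 1/5)^2 = (4/5)^2 = 16/25
P(at least one) = 1 - 16/25 = 9/25

9/25


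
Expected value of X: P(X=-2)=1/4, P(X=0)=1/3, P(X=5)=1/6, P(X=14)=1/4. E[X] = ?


E[X] = sum(x * P(x))
= -2*1/4 + 0*1/3 + 5*1/6 + 14*1/4
= 23/6

23/6


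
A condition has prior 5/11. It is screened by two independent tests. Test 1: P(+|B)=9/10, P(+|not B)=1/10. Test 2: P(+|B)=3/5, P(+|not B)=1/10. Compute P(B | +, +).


After test 1: P(+) = 9/10*5/11 + 1/10*6/11 = 51/110
P(B|+) = (9/22)/(51/110) = 15/17
After test 2 (use post1 as new prior): P(+) = 3/5*15/17 + 1/10*2/17 = 46/85
P(B|+,+) = (9/17)/(46/85) = 45/46

45/46


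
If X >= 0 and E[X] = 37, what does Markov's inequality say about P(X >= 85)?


Markov: P(X >= a) <= E[X]/a
P(X >= 85) <= 37/85

37/85


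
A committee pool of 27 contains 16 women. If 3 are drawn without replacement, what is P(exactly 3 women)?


P(X=3) = C(16,3)*C(11,0) / C(27,3)
= 560*1 / 2925
= 560/2925 = 112/585

112/585


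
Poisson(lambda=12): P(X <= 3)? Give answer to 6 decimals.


P(X<=3) = e^(-12)*12^0/0! + e^(-12)*12^1/1! + e^(-12)*12^2/2! + e^(-12)*12^3/3!
≈ 0.0000061442 + 0.0000737305 + 0.0004423833 + 0.0017695332
= 0.0022917912
≈ 0.002292

0.002292


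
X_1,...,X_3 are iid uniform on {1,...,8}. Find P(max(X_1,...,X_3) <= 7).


P(max <= 7) = P(all X_i <= 7) = (P(X_1 <= 7))^3
= (7/8)^3 = 343/512

343/512


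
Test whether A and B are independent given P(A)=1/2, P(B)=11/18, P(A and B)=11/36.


P(A)*P(B) = 1/2*11/18 = 11/36
P(A∩B) = 11/36, which equals P(A)P(B), so independent

Yes, A and B are independent


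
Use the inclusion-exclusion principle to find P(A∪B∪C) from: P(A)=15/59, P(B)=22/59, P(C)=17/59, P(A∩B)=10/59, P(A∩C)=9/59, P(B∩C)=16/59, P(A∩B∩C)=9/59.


P(A∪B∪C) = P(A)+P(B)+P(C) - P(AB)-P(AC)-P(BC) + P(ABC)
= 15/59+22/59+17/59 - 10/59-9/59-16/59 + 9/59
= 28/59

28/59


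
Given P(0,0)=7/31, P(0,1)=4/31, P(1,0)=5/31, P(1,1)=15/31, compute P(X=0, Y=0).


Read from table: P(X=0, Y=0) = 7/31

7/31


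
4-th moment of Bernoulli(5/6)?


For Bernoulli: X in {0,1}
E[X^4] = 0^4*(1-5/6) + 1^4*5/6 = 5/6

5/6


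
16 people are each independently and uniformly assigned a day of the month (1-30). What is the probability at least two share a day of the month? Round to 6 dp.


P(all different) = prod((30-i)/30 for i=0..15) = 0.007068
P(at least one match) = 1 - 0.007068 = 0.992932

0.992932


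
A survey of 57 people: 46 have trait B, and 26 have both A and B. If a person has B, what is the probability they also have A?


P(A|B) = P(A∩B)/P(B) = (26/57)/(46/57) = 26/46 = 13/23

13/23


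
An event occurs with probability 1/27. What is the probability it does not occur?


P(A') = 1 - P(A) = 1 - 1/27 = 26/27

26/27


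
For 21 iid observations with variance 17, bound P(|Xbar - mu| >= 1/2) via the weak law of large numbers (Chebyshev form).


Var(Xbar) = Var(X)/n = 17/21
Chebyshev: P(|Xbar-mu| >= 1/2) <= Var(Xbar)/(1/2)^2 = (17/21)/(1/4) = 68/21
Bound exceeds 1, so trivial bound: 1

1


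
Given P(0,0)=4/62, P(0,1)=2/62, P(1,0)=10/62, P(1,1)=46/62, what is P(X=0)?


P(X=0) = P(0,0)+P(0,1) = 4/62 + 2/62 = 6/62 = 3/31

3/31


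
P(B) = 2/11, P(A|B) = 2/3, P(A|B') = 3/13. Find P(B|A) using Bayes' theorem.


P(A) = P(A|B)P(B) + P(A|B')P(B') = 2/3*2/11 + 3/13*9/11 = 133/429
P(B|A) = P(A|B)P(B)/P(A) = (4/33)/(133/429) = 52/133

52/133


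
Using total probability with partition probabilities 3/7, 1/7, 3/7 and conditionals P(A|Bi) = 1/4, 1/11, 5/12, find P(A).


P(A) = P(A|B1)P(B1) + P(A|B2)P(B2) + P(A|B3)P(B3)
= 1/4*3/7 + 1/11*1/7 + 5/12*3/7
= 3/28 + 1/77 + 5/28 = 23/77

23/77


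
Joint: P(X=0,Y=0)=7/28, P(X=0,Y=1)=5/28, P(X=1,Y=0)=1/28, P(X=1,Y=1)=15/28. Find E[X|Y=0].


P(Y=0) = 8/28
E[X|Y=0] = (0*7 + 1*1)/8 = 1/8

1/8


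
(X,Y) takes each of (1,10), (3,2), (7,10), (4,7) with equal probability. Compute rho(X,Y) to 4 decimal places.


Cov(X,Y) = 1.3125, Var(X) = 4.6875, Var(Y) = 10.6875
rho = Cov/(sqrt(VarX)*sqrt(VarY)) = 0.1854

0.1854


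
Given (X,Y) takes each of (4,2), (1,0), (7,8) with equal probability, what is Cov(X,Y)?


E[X]=4, E[Y]=10/3, E[XY]=64/3
Cov(X,Y) = E[XY] - E[X]E[Y] = 64/3 - 4*10/3 = 8

8


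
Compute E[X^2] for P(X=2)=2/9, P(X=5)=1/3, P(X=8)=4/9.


E[X^2] = sum(g(x)*P(x))
= 4*2/9 + 25*1/3 + 64*4/9
= 113/3

113/3


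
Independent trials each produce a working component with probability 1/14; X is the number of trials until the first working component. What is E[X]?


For geometric (trials until first success), E[X] = 1/p = 1/(1/14) = 14

14


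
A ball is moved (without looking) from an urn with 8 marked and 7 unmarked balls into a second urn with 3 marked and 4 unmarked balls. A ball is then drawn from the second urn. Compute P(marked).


P(transfer marked) = 8/15; P(transfer unmarked) = 7/15
If marked transferred: Urn II has 4 marked of 8, so P(marked|marked moved) = 1/2
If unmarked transferred: Urn II has 3 marked of 8, so P(marked|unmarked moved) = 3/8
By total probability: P(marked) = 8/15*1/2 + 7/15*3/8 = 53/120

53/120


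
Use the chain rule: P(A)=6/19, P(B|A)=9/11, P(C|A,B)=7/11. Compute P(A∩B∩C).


P(A∩B∩C) = P(A) * P(B|A) * P(C|A∩B)
= 6/19 * 9/11 * 7/11
= 54/209 * 7/11 = 378/2299

378/2299


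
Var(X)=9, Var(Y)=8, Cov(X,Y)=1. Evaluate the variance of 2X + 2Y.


Var(2X + 2Y) = 2^2*Var(X) + 2^2*Var(Y) + 2*2*2*Cov(X,Y)
= 4*9 + 4*8 + 8*1
= 36 + 32 + 8 = 76

76


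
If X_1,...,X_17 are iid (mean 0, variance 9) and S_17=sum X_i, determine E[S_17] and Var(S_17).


E[S_n] = n*mu = 17*0 = 0
Var(S_n) = n*sigma^2 = 17*9 = 153

E[S_17]=0, Var(S_17)=153


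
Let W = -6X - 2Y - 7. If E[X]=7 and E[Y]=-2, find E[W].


E[-6X - 2Y - 7] = -6*E[X] - 2*E[Y] - 7
= (-6)*(7) + (-2)*(-2) + (-7)
= -42 + 4 - 7 = -45

-45


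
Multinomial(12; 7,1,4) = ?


12! = 479001600
Denominator: 7!=5040 * 1!=1 * 4!=24
Coefficient = 479001600 / 120960 = 3960

3960


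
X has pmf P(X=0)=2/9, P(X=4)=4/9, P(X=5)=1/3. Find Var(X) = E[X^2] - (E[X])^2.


E[X] = 31/9, E[X^2] = 139/9
Var(X) = E[X^2] - (E[X])^2 = 139/9 - (31/9)^2 = 290/81

290/81


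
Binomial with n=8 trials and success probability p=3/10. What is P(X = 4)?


P(X=4) = C(8,4) * p^4 * (1-p)^4
= 70 * 81/10000 * 2401/10000
= 1361367/10000000

1361367/10000000


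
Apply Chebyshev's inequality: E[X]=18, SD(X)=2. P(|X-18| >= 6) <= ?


k = 6/2 = 3
Chebyshev: P(|X-mu| >= k*sigma) <= 1/k^2 = 1/3^2 = 1/9

1/9
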